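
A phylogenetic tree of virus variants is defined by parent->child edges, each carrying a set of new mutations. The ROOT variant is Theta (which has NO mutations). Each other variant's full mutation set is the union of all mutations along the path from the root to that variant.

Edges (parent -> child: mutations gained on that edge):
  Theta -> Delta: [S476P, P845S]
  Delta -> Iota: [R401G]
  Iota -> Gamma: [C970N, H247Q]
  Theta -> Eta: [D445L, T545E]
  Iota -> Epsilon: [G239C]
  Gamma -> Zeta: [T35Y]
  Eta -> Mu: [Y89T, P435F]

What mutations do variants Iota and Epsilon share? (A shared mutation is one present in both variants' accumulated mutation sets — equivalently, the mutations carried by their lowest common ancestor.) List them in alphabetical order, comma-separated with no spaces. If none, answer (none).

Answer: P845S,R401G,S476P

Derivation:
Accumulating mutations along path to Iota:
  At Theta: gained [] -> total []
  At Delta: gained ['S476P', 'P845S'] -> total ['P845S', 'S476P']
  At Iota: gained ['R401G'] -> total ['P845S', 'R401G', 'S476P']
Mutations(Iota) = ['P845S', 'R401G', 'S476P']
Accumulating mutations along path to Epsilon:
  At Theta: gained [] -> total []
  At Delta: gained ['S476P', 'P845S'] -> total ['P845S', 'S476P']
  At Iota: gained ['R401G'] -> total ['P845S', 'R401G', 'S476P']
  At Epsilon: gained ['G239C'] -> total ['G239C', 'P845S', 'R401G', 'S476P']
Mutations(Epsilon) = ['G239C', 'P845S', 'R401G', 'S476P']
Intersection: ['P845S', 'R401G', 'S476P'] ∩ ['G239C', 'P845S', 'R401G', 'S476P'] = ['P845S', 'R401G', 'S476P']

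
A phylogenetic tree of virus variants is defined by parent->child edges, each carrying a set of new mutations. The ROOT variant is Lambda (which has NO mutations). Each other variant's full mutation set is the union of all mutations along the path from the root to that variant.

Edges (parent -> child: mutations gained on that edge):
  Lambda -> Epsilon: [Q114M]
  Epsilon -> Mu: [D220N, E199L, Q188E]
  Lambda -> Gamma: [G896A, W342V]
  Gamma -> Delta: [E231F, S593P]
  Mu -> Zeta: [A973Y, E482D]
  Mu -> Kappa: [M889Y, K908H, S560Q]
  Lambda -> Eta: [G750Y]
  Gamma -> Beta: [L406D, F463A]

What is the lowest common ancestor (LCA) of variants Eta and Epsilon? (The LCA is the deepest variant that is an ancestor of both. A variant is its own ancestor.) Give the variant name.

Path from root to Eta: Lambda -> Eta
  ancestors of Eta: {Lambda, Eta}
Path from root to Epsilon: Lambda -> Epsilon
  ancestors of Epsilon: {Lambda, Epsilon}
Common ancestors: {Lambda}
Walk up from Epsilon: Epsilon (not in ancestors of Eta), Lambda (in ancestors of Eta)
Deepest common ancestor (LCA) = Lambda

Answer: Lambda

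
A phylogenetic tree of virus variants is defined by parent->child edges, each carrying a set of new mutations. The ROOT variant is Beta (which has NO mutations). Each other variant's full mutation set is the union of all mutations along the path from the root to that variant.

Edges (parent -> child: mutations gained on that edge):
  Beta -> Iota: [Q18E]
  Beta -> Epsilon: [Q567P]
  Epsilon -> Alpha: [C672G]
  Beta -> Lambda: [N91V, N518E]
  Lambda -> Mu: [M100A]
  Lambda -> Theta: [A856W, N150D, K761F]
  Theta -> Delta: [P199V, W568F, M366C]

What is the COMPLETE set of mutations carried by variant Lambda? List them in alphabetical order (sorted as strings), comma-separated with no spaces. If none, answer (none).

Answer: N518E,N91V

Derivation:
At Beta: gained [] -> total []
At Lambda: gained ['N91V', 'N518E'] -> total ['N518E', 'N91V']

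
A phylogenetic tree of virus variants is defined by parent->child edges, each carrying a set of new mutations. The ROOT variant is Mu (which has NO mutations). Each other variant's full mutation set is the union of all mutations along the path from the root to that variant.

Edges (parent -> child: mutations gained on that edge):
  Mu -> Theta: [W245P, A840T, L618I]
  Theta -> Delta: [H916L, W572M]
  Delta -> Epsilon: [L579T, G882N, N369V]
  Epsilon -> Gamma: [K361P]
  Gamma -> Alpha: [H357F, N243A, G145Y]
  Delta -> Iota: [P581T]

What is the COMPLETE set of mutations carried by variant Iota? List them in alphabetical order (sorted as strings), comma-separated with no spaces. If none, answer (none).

Answer: A840T,H916L,L618I,P581T,W245P,W572M

Derivation:
At Mu: gained [] -> total []
At Theta: gained ['W245P', 'A840T', 'L618I'] -> total ['A840T', 'L618I', 'W245P']
At Delta: gained ['H916L', 'W572M'] -> total ['A840T', 'H916L', 'L618I', 'W245P', 'W572M']
At Iota: gained ['P581T'] -> total ['A840T', 'H916L', 'L618I', 'P581T', 'W245P', 'W572M']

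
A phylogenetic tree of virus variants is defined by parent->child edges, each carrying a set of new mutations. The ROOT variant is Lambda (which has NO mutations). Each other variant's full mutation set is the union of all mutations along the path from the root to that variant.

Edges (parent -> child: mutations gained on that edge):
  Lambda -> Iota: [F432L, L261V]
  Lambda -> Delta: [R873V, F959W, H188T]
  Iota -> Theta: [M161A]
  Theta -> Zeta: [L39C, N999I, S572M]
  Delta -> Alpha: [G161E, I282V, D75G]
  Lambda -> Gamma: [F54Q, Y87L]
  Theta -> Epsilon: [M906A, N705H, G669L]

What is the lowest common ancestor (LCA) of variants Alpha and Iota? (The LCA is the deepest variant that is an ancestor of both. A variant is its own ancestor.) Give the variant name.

Answer: Lambda

Derivation:
Path from root to Alpha: Lambda -> Delta -> Alpha
  ancestors of Alpha: {Lambda, Delta, Alpha}
Path from root to Iota: Lambda -> Iota
  ancestors of Iota: {Lambda, Iota}
Common ancestors: {Lambda}
Walk up from Iota: Iota (not in ancestors of Alpha), Lambda (in ancestors of Alpha)
Deepest common ancestor (LCA) = Lambda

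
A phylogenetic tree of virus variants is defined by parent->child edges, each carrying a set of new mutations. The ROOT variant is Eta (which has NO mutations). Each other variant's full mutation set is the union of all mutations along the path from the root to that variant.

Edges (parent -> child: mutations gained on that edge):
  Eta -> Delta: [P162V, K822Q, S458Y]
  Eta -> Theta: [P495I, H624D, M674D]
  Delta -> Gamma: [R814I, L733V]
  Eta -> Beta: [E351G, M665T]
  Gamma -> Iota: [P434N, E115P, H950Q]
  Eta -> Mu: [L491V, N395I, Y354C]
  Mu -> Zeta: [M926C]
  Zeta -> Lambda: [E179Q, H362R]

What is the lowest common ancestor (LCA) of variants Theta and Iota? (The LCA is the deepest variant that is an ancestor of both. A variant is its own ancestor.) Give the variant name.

Answer: Eta

Derivation:
Path from root to Theta: Eta -> Theta
  ancestors of Theta: {Eta, Theta}
Path from root to Iota: Eta -> Delta -> Gamma -> Iota
  ancestors of Iota: {Eta, Delta, Gamma, Iota}
Common ancestors: {Eta}
Walk up from Iota: Iota (not in ancestors of Theta), Gamma (not in ancestors of Theta), Delta (not in ancestors of Theta), Eta (in ancestors of Theta)
Deepest common ancestor (LCA) = Eta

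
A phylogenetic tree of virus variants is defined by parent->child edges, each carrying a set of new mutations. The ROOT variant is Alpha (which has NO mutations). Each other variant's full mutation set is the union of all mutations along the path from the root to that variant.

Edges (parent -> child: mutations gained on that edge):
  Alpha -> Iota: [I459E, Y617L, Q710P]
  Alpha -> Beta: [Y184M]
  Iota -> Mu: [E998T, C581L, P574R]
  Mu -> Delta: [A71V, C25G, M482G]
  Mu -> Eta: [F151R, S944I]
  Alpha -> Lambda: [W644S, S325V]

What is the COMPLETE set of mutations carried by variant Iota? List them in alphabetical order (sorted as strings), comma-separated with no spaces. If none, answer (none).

At Alpha: gained [] -> total []
At Iota: gained ['I459E', 'Y617L', 'Q710P'] -> total ['I459E', 'Q710P', 'Y617L']

Answer: I459E,Q710P,Y617L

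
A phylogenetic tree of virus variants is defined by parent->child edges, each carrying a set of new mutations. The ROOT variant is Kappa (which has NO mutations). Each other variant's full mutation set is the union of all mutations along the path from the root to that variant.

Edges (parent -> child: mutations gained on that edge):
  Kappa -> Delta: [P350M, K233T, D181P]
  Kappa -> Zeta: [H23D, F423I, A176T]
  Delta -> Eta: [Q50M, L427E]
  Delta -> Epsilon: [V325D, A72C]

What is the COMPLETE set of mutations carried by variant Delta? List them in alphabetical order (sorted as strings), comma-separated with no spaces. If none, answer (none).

Answer: D181P,K233T,P350M

Derivation:
At Kappa: gained [] -> total []
At Delta: gained ['P350M', 'K233T', 'D181P'] -> total ['D181P', 'K233T', 'P350M']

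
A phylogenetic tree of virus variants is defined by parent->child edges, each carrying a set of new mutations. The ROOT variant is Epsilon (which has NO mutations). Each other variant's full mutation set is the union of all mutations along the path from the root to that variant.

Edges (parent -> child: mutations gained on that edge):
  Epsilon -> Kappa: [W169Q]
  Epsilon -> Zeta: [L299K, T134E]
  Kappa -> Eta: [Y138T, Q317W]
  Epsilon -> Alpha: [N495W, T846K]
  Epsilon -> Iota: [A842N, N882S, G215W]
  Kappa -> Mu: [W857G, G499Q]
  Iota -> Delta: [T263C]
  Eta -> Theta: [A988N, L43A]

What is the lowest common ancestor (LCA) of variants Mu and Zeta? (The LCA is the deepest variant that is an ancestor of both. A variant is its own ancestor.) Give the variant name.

Path from root to Mu: Epsilon -> Kappa -> Mu
  ancestors of Mu: {Epsilon, Kappa, Mu}
Path from root to Zeta: Epsilon -> Zeta
  ancestors of Zeta: {Epsilon, Zeta}
Common ancestors: {Epsilon}
Walk up from Zeta: Zeta (not in ancestors of Mu), Epsilon (in ancestors of Mu)
Deepest common ancestor (LCA) = Epsilon

Answer: Epsilon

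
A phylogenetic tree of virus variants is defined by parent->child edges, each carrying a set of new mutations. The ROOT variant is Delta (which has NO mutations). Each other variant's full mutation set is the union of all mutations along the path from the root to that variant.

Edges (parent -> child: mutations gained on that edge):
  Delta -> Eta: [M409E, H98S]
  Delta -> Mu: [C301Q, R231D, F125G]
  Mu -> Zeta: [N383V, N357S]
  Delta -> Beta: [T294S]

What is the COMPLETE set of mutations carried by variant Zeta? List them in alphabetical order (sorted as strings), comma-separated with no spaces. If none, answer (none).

Answer: C301Q,F125G,N357S,N383V,R231D

Derivation:
At Delta: gained [] -> total []
At Mu: gained ['C301Q', 'R231D', 'F125G'] -> total ['C301Q', 'F125G', 'R231D']
At Zeta: gained ['N383V', 'N357S'] -> total ['C301Q', 'F125G', 'N357S', 'N383V', 'R231D']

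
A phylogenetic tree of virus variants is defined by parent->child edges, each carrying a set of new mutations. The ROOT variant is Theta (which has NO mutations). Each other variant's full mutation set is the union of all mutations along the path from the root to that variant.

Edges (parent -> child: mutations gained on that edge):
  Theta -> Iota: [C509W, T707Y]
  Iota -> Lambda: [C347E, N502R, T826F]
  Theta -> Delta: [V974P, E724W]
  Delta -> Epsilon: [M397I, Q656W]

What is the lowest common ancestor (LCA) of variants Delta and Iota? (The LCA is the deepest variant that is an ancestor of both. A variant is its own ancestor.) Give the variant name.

Answer: Theta

Derivation:
Path from root to Delta: Theta -> Delta
  ancestors of Delta: {Theta, Delta}
Path from root to Iota: Theta -> Iota
  ancestors of Iota: {Theta, Iota}
Common ancestors: {Theta}
Walk up from Iota: Iota (not in ancestors of Delta), Theta (in ancestors of Delta)
Deepest common ancestor (LCA) = Theta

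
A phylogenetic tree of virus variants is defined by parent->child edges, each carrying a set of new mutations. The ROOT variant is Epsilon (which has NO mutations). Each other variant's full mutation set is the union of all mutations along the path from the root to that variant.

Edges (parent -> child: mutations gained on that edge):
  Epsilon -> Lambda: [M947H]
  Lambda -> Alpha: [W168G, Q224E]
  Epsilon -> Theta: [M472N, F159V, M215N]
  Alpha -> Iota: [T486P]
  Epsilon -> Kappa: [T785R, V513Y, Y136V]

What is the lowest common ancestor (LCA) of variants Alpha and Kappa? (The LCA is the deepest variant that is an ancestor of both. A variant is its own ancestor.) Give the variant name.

Path from root to Alpha: Epsilon -> Lambda -> Alpha
  ancestors of Alpha: {Epsilon, Lambda, Alpha}
Path from root to Kappa: Epsilon -> Kappa
  ancestors of Kappa: {Epsilon, Kappa}
Common ancestors: {Epsilon}
Walk up from Kappa: Kappa (not in ancestors of Alpha), Epsilon (in ancestors of Alpha)
Deepest common ancestor (LCA) = Epsilon

Answer: Epsilon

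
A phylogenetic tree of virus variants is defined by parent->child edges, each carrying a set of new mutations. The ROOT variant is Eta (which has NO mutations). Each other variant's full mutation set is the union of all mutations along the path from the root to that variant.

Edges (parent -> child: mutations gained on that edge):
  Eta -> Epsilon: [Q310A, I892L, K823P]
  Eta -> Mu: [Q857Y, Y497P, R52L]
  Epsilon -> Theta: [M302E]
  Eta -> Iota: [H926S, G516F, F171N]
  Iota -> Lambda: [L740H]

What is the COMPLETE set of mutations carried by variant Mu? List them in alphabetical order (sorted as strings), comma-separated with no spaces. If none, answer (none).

Answer: Q857Y,R52L,Y497P

Derivation:
At Eta: gained [] -> total []
At Mu: gained ['Q857Y', 'Y497P', 'R52L'] -> total ['Q857Y', 'R52L', 'Y497P']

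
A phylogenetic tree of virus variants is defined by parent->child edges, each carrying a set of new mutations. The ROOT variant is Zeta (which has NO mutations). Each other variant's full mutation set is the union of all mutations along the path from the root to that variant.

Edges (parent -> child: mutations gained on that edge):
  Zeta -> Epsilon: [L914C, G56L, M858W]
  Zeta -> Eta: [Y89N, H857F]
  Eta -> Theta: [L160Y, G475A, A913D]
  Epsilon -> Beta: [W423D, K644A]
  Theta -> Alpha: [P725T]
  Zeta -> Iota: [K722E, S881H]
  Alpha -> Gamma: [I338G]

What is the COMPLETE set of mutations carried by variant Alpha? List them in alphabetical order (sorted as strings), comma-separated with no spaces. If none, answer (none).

At Zeta: gained [] -> total []
At Eta: gained ['Y89N', 'H857F'] -> total ['H857F', 'Y89N']
At Theta: gained ['L160Y', 'G475A', 'A913D'] -> total ['A913D', 'G475A', 'H857F', 'L160Y', 'Y89N']
At Alpha: gained ['P725T'] -> total ['A913D', 'G475A', 'H857F', 'L160Y', 'P725T', 'Y89N']

Answer: A913D,G475A,H857F,L160Y,P725T,Y89N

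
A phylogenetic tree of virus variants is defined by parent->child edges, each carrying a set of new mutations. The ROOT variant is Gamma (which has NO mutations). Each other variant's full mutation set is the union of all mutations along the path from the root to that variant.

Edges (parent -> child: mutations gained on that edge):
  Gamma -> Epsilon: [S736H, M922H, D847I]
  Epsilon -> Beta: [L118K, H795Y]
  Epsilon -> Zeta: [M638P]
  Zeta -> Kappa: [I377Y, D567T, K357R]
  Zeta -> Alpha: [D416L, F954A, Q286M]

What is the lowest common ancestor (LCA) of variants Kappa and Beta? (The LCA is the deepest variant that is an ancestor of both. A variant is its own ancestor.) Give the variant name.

Answer: Epsilon

Derivation:
Path from root to Kappa: Gamma -> Epsilon -> Zeta -> Kappa
  ancestors of Kappa: {Gamma, Epsilon, Zeta, Kappa}
Path from root to Beta: Gamma -> Epsilon -> Beta
  ancestors of Beta: {Gamma, Epsilon, Beta}
Common ancestors: {Gamma, Epsilon}
Walk up from Beta: Beta (not in ancestors of Kappa), Epsilon (in ancestors of Kappa), Gamma (in ancestors of Kappa)
Deepest common ancestor (LCA) = Epsilon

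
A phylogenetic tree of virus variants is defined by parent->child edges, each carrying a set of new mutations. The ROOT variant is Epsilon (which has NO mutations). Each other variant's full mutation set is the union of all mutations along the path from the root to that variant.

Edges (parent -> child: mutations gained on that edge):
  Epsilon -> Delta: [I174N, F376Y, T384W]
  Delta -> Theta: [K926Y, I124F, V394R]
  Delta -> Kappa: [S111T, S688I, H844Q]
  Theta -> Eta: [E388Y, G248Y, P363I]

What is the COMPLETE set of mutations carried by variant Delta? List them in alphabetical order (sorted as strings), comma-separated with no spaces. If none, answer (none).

At Epsilon: gained [] -> total []
At Delta: gained ['I174N', 'F376Y', 'T384W'] -> total ['F376Y', 'I174N', 'T384W']

Answer: F376Y,I174N,T384W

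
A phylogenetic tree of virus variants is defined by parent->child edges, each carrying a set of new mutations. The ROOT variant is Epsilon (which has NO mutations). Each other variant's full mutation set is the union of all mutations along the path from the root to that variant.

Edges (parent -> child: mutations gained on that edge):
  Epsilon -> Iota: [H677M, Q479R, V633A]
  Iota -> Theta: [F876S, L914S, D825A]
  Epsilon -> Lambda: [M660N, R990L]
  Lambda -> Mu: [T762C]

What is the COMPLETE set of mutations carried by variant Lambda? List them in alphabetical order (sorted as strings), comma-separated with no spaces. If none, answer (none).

At Epsilon: gained [] -> total []
At Lambda: gained ['M660N', 'R990L'] -> total ['M660N', 'R990L']

Answer: M660N,R990L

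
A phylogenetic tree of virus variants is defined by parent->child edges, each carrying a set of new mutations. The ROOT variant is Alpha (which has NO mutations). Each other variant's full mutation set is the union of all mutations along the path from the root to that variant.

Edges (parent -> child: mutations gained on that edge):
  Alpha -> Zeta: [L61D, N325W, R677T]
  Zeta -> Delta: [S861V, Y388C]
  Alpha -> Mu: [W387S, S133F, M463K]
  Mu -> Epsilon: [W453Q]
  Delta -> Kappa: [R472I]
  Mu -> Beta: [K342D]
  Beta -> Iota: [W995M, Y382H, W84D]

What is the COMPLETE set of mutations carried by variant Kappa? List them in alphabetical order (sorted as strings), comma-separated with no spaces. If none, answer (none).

At Alpha: gained [] -> total []
At Zeta: gained ['L61D', 'N325W', 'R677T'] -> total ['L61D', 'N325W', 'R677T']
At Delta: gained ['S861V', 'Y388C'] -> total ['L61D', 'N325W', 'R677T', 'S861V', 'Y388C']
At Kappa: gained ['R472I'] -> total ['L61D', 'N325W', 'R472I', 'R677T', 'S861V', 'Y388C']

Answer: L61D,N325W,R472I,R677T,S861V,Y388C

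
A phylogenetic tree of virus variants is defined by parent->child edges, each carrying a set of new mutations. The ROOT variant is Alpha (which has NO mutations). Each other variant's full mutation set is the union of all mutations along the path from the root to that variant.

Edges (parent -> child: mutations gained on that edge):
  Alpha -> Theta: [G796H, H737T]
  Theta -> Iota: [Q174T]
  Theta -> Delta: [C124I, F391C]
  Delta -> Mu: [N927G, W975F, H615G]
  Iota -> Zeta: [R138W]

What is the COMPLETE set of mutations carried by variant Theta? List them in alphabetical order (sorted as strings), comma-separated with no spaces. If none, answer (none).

At Alpha: gained [] -> total []
At Theta: gained ['G796H', 'H737T'] -> total ['G796H', 'H737T']

Answer: G796H,H737T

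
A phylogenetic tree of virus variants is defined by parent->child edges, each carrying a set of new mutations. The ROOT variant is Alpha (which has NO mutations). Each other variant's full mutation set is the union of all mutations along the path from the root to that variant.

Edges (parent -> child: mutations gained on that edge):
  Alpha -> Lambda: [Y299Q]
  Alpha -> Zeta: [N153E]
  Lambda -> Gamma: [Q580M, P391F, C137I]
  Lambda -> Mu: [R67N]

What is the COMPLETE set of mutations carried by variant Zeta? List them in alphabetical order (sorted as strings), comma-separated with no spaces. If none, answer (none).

At Alpha: gained [] -> total []
At Zeta: gained ['N153E'] -> total ['N153E']

Answer: N153E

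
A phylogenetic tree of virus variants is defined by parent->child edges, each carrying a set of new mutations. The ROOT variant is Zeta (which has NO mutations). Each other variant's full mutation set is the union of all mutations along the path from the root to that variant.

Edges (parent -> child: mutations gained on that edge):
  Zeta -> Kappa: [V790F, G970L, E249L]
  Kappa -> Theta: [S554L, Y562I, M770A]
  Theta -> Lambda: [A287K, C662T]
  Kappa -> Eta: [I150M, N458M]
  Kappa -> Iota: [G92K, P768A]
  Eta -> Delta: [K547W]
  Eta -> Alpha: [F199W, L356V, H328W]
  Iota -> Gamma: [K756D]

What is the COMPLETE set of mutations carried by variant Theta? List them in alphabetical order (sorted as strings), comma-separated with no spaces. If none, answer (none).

At Zeta: gained [] -> total []
At Kappa: gained ['V790F', 'G970L', 'E249L'] -> total ['E249L', 'G970L', 'V790F']
At Theta: gained ['S554L', 'Y562I', 'M770A'] -> total ['E249L', 'G970L', 'M770A', 'S554L', 'V790F', 'Y562I']

Answer: E249L,G970L,M770A,S554L,V790F,Y562I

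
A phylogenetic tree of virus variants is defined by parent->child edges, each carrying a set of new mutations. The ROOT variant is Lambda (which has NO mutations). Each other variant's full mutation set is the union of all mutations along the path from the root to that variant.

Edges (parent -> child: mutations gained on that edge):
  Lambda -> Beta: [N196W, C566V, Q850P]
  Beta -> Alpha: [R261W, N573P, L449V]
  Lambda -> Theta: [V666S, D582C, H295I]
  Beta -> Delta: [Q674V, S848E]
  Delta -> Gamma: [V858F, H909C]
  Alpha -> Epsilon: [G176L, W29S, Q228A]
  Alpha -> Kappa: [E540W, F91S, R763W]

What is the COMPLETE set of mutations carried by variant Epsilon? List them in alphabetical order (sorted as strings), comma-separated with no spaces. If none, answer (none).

Answer: C566V,G176L,L449V,N196W,N573P,Q228A,Q850P,R261W,W29S

Derivation:
At Lambda: gained [] -> total []
At Beta: gained ['N196W', 'C566V', 'Q850P'] -> total ['C566V', 'N196W', 'Q850P']
At Alpha: gained ['R261W', 'N573P', 'L449V'] -> total ['C566V', 'L449V', 'N196W', 'N573P', 'Q850P', 'R261W']
At Epsilon: gained ['G176L', 'W29S', 'Q228A'] -> total ['C566V', 'G176L', 'L449V', 'N196W', 'N573P', 'Q228A', 'Q850P', 'R261W', 'W29S']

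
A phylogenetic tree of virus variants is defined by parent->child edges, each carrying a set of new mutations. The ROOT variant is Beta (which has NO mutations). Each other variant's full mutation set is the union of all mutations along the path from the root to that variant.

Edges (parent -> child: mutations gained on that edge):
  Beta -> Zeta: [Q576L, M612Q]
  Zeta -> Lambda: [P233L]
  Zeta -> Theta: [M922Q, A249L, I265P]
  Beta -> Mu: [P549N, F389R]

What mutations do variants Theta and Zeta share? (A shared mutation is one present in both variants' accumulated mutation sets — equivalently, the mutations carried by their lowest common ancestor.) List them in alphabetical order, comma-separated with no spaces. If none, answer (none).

Answer: M612Q,Q576L

Derivation:
Accumulating mutations along path to Theta:
  At Beta: gained [] -> total []
  At Zeta: gained ['Q576L', 'M612Q'] -> total ['M612Q', 'Q576L']
  At Theta: gained ['M922Q', 'A249L', 'I265P'] -> total ['A249L', 'I265P', 'M612Q', 'M922Q', 'Q576L']
Mutations(Theta) = ['A249L', 'I265P', 'M612Q', 'M922Q', 'Q576L']
Accumulating mutations along path to Zeta:
  At Beta: gained [] -> total []
  At Zeta: gained ['Q576L', 'M612Q'] -> total ['M612Q', 'Q576L']
Mutations(Zeta) = ['M612Q', 'Q576L']
Intersection: ['A249L', 'I265P', 'M612Q', 'M922Q', 'Q576L'] ∩ ['M612Q', 'Q576L'] = ['M612Q', 'Q576L']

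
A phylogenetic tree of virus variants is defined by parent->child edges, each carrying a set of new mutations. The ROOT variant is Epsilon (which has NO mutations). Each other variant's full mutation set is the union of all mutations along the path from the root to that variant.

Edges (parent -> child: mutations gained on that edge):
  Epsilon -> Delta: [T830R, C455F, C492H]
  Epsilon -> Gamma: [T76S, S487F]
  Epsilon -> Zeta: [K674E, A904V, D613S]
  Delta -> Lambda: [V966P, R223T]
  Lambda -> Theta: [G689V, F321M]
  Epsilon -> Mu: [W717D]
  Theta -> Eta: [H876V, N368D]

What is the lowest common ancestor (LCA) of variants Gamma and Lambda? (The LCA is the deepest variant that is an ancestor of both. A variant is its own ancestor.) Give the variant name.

Answer: Epsilon

Derivation:
Path from root to Gamma: Epsilon -> Gamma
  ancestors of Gamma: {Epsilon, Gamma}
Path from root to Lambda: Epsilon -> Delta -> Lambda
  ancestors of Lambda: {Epsilon, Delta, Lambda}
Common ancestors: {Epsilon}
Walk up from Lambda: Lambda (not in ancestors of Gamma), Delta (not in ancestors of Gamma), Epsilon (in ancestors of Gamma)
Deepest common ancestor (LCA) = Epsilon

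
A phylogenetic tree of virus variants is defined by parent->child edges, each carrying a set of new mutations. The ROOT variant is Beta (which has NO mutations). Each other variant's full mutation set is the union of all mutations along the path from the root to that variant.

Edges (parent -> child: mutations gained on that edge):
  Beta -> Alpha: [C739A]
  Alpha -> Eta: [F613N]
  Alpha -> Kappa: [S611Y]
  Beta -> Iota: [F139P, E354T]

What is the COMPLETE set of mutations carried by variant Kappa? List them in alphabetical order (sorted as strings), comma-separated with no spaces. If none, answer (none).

Answer: C739A,S611Y

Derivation:
At Beta: gained [] -> total []
At Alpha: gained ['C739A'] -> total ['C739A']
At Kappa: gained ['S611Y'] -> total ['C739A', 'S611Y']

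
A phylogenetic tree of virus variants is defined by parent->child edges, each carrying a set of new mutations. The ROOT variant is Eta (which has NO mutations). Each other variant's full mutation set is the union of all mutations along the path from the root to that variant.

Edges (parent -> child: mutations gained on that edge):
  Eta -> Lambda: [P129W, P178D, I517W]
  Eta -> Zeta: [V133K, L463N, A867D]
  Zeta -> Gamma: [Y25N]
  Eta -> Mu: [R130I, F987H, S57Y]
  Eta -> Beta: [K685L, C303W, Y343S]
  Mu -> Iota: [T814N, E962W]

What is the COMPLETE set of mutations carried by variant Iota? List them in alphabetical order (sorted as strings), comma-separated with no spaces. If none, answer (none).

Answer: E962W,F987H,R130I,S57Y,T814N

Derivation:
At Eta: gained [] -> total []
At Mu: gained ['R130I', 'F987H', 'S57Y'] -> total ['F987H', 'R130I', 'S57Y']
At Iota: gained ['T814N', 'E962W'] -> total ['E962W', 'F987H', 'R130I', 'S57Y', 'T814N']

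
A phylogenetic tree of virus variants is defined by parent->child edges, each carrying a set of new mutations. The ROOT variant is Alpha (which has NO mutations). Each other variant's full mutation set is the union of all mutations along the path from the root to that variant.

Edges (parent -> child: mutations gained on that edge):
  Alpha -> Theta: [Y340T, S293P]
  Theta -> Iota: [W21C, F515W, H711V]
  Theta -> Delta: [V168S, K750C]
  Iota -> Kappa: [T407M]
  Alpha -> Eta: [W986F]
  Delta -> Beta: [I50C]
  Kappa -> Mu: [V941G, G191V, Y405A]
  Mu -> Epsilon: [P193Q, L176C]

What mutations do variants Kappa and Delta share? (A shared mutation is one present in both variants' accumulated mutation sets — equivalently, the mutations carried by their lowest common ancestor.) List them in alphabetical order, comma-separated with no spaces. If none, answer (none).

Accumulating mutations along path to Kappa:
  At Alpha: gained [] -> total []
  At Theta: gained ['Y340T', 'S293P'] -> total ['S293P', 'Y340T']
  At Iota: gained ['W21C', 'F515W', 'H711V'] -> total ['F515W', 'H711V', 'S293P', 'W21C', 'Y340T']
  At Kappa: gained ['T407M'] -> total ['F515W', 'H711V', 'S293P', 'T407M', 'W21C', 'Y340T']
Mutations(Kappa) = ['F515W', 'H711V', 'S293P', 'T407M', 'W21C', 'Y340T']
Accumulating mutations along path to Delta:
  At Alpha: gained [] -> total []
  At Theta: gained ['Y340T', 'S293P'] -> total ['S293P', 'Y340T']
  At Delta: gained ['V168S', 'K750C'] -> total ['K750C', 'S293P', 'V168S', 'Y340T']
Mutations(Delta) = ['K750C', 'S293P', 'V168S', 'Y340T']
Intersection: ['F515W', 'H711V', 'S293P', 'T407M', 'W21C', 'Y340T'] ∩ ['K750C', 'S293P', 'V168S', 'Y340T'] = ['S293P', 'Y340T']

Answer: S293P,Y340T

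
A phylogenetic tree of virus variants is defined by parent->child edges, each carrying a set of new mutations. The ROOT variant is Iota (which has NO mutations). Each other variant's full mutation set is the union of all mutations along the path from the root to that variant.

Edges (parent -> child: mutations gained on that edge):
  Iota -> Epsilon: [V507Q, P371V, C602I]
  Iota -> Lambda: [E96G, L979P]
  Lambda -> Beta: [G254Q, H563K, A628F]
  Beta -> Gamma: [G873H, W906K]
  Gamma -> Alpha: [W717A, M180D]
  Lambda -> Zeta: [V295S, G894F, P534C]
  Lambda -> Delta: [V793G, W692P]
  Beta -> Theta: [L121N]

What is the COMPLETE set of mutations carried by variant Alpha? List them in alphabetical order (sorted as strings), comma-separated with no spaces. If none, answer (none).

Answer: A628F,E96G,G254Q,G873H,H563K,L979P,M180D,W717A,W906K

Derivation:
At Iota: gained [] -> total []
At Lambda: gained ['E96G', 'L979P'] -> total ['E96G', 'L979P']
At Beta: gained ['G254Q', 'H563K', 'A628F'] -> total ['A628F', 'E96G', 'G254Q', 'H563K', 'L979P']
At Gamma: gained ['G873H', 'W906K'] -> total ['A628F', 'E96G', 'G254Q', 'G873H', 'H563K', 'L979P', 'W906K']
At Alpha: gained ['W717A', 'M180D'] -> total ['A628F', 'E96G', 'G254Q', 'G873H', 'H563K', 'L979P', 'M180D', 'W717A', 'W906K']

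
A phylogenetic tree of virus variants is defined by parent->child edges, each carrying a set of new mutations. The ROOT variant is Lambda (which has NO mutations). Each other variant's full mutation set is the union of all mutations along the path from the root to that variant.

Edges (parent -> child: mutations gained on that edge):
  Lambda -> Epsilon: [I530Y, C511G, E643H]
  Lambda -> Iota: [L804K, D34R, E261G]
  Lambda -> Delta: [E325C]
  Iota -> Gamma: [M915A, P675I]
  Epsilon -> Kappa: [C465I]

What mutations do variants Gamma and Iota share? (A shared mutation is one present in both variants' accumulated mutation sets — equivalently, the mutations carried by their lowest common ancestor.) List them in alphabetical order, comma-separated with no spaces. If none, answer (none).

Answer: D34R,E261G,L804K

Derivation:
Accumulating mutations along path to Gamma:
  At Lambda: gained [] -> total []
  At Iota: gained ['L804K', 'D34R', 'E261G'] -> total ['D34R', 'E261G', 'L804K']
  At Gamma: gained ['M915A', 'P675I'] -> total ['D34R', 'E261G', 'L804K', 'M915A', 'P675I']
Mutations(Gamma) = ['D34R', 'E261G', 'L804K', 'M915A', 'P675I']
Accumulating mutations along path to Iota:
  At Lambda: gained [] -> total []
  At Iota: gained ['L804K', 'D34R', 'E261G'] -> total ['D34R', 'E261G', 'L804K']
Mutations(Iota) = ['D34R', 'E261G', 'L804K']
Intersection: ['D34R', 'E261G', 'L804K', 'M915A', 'P675I'] ∩ ['D34R', 'E261G', 'L804K'] = ['D34R', 'E261G', 'L804K']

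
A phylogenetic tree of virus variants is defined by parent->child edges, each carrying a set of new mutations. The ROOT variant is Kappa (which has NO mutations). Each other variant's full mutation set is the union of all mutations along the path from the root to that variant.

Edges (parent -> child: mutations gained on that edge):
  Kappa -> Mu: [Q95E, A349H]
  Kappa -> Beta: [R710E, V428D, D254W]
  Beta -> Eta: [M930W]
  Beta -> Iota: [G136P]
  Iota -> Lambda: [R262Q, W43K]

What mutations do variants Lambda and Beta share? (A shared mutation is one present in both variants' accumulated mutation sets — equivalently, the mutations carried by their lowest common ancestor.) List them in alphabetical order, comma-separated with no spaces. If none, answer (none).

Answer: D254W,R710E,V428D

Derivation:
Accumulating mutations along path to Lambda:
  At Kappa: gained [] -> total []
  At Beta: gained ['R710E', 'V428D', 'D254W'] -> total ['D254W', 'R710E', 'V428D']
  At Iota: gained ['G136P'] -> total ['D254W', 'G136P', 'R710E', 'V428D']
  At Lambda: gained ['R262Q', 'W43K'] -> total ['D254W', 'G136P', 'R262Q', 'R710E', 'V428D', 'W43K']
Mutations(Lambda) = ['D254W', 'G136P', 'R262Q', 'R710E', 'V428D', 'W43K']
Accumulating mutations along path to Beta:
  At Kappa: gained [] -> total []
  At Beta: gained ['R710E', 'V428D', 'D254W'] -> total ['D254W', 'R710E', 'V428D']
Mutations(Beta) = ['D254W', 'R710E', 'V428D']
Intersection: ['D254W', 'G136P', 'R262Q', 'R710E', 'V428D', 'W43K'] ∩ ['D254W', 'R710E', 'V428D'] = ['D254W', 'R710E', 'V428D']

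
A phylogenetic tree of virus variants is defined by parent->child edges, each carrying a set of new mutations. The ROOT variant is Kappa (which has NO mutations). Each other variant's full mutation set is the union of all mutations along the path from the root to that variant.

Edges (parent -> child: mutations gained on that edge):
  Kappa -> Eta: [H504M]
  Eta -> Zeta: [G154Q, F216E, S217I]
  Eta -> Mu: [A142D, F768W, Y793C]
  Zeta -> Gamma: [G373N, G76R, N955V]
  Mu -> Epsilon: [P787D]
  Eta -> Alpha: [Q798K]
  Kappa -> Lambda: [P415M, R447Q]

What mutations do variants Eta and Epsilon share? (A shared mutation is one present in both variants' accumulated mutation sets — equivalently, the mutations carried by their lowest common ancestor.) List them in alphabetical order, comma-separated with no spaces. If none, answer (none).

Answer: H504M

Derivation:
Accumulating mutations along path to Eta:
  At Kappa: gained [] -> total []
  At Eta: gained ['H504M'] -> total ['H504M']
Mutations(Eta) = ['H504M']
Accumulating mutations along path to Epsilon:
  At Kappa: gained [] -> total []
  At Eta: gained ['H504M'] -> total ['H504M']
  At Mu: gained ['A142D', 'F768W', 'Y793C'] -> total ['A142D', 'F768W', 'H504M', 'Y793C']
  At Epsilon: gained ['P787D'] -> total ['A142D', 'F768W', 'H504M', 'P787D', 'Y793C']
Mutations(Epsilon) = ['A142D', 'F768W', 'H504M', 'P787D', 'Y793C']
Intersection: ['H504M'] ∩ ['A142D', 'F768W', 'H504M', 'P787D', 'Y793C'] = ['H504M']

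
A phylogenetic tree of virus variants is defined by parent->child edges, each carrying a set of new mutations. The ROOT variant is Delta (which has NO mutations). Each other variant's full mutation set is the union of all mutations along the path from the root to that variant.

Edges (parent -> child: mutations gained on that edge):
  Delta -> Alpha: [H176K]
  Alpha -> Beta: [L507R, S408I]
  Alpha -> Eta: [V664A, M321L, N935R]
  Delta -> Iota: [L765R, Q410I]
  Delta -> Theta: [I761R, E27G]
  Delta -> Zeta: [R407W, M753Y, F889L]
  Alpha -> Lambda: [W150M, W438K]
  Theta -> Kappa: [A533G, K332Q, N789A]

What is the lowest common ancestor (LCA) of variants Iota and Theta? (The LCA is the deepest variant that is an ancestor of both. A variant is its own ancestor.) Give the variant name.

Answer: Delta

Derivation:
Path from root to Iota: Delta -> Iota
  ancestors of Iota: {Delta, Iota}
Path from root to Theta: Delta -> Theta
  ancestors of Theta: {Delta, Theta}
Common ancestors: {Delta}
Walk up from Theta: Theta (not in ancestors of Iota), Delta (in ancestors of Iota)
Deepest common ancestor (LCA) = Delta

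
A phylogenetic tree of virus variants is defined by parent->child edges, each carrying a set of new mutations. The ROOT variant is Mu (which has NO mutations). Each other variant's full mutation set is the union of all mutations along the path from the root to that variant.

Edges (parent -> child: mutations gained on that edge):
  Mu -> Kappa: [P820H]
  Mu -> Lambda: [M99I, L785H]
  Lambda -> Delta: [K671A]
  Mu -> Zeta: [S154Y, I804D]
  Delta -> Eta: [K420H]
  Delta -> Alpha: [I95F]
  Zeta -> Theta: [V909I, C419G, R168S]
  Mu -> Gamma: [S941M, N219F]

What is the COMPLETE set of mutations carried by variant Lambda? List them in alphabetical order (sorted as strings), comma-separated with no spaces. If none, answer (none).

Answer: L785H,M99I

Derivation:
At Mu: gained [] -> total []
At Lambda: gained ['M99I', 'L785H'] -> total ['L785H', 'M99I']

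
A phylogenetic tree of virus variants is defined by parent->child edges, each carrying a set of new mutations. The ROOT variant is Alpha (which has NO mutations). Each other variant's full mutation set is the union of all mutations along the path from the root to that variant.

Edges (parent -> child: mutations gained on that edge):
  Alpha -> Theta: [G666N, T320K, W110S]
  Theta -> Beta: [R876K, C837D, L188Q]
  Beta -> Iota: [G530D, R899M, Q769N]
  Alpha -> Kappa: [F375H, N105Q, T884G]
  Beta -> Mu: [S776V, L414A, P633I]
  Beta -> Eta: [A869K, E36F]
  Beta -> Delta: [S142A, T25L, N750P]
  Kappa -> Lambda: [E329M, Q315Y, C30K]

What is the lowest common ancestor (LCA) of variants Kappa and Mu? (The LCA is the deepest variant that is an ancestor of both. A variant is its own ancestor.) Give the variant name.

Answer: Alpha

Derivation:
Path from root to Kappa: Alpha -> Kappa
  ancestors of Kappa: {Alpha, Kappa}
Path from root to Mu: Alpha -> Theta -> Beta -> Mu
  ancestors of Mu: {Alpha, Theta, Beta, Mu}
Common ancestors: {Alpha}
Walk up from Mu: Mu (not in ancestors of Kappa), Beta (not in ancestors of Kappa), Theta (not in ancestors of Kappa), Alpha (in ancestors of Kappa)
Deepest common ancestor (LCA) = Alpha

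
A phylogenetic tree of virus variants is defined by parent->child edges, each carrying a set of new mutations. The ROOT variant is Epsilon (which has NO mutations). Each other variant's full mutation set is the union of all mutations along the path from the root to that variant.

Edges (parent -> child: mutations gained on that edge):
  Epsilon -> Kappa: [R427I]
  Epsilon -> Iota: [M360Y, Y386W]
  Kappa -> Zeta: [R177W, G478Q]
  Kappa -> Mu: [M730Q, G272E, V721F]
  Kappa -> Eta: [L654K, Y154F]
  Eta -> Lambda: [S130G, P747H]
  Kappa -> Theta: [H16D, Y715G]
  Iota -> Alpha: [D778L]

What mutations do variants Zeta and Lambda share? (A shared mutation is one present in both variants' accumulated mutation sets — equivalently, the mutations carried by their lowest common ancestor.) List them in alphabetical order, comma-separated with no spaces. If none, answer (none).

Accumulating mutations along path to Zeta:
  At Epsilon: gained [] -> total []
  At Kappa: gained ['R427I'] -> total ['R427I']
  At Zeta: gained ['R177W', 'G478Q'] -> total ['G478Q', 'R177W', 'R427I']
Mutations(Zeta) = ['G478Q', 'R177W', 'R427I']
Accumulating mutations along path to Lambda:
  At Epsilon: gained [] -> total []
  At Kappa: gained ['R427I'] -> total ['R427I']
  At Eta: gained ['L654K', 'Y154F'] -> total ['L654K', 'R427I', 'Y154F']
  At Lambda: gained ['S130G', 'P747H'] -> total ['L654K', 'P747H', 'R427I', 'S130G', 'Y154F']
Mutations(Lambda) = ['L654K', 'P747H', 'R427I', 'S130G', 'Y154F']
Intersection: ['G478Q', 'R177W', 'R427I'] ∩ ['L654K', 'P747H', 'R427I', 'S130G', 'Y154F'] = ['R427I']

Answer: R427I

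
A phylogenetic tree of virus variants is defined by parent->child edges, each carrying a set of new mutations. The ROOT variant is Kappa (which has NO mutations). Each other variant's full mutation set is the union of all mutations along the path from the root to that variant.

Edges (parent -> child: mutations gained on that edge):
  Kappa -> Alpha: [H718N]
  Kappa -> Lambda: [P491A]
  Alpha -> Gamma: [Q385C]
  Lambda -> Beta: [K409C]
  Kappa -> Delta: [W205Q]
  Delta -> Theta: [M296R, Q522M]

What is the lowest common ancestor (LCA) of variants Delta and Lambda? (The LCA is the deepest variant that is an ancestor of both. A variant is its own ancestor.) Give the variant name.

Path from root to Delta: Kappa -> Delta
  ancestors of Delta: {Kappa, Delta}
Path from root to Lambda: Kappa -> Lambda
  ancestors of Lambda: {Kappa, Lambda}
Common ancestors: {Kappa}
Walk up from Lambda: Lambda (not in ancestors of Delta), Kappa (in ancestors of Delta)
Deepest common ancestor (LCA) = Kappa

Answer: Kappa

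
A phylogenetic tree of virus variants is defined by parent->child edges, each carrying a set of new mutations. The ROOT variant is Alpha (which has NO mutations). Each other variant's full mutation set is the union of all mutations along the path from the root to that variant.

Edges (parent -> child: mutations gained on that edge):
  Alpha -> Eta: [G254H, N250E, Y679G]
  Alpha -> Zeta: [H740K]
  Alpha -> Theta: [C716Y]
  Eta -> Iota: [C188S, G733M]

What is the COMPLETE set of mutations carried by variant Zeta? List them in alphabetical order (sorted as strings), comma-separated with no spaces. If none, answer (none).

At Alpha: gained [] -> total []
At Zeta: gained ['H740K'] -> total ['H740K']

Answer: H740K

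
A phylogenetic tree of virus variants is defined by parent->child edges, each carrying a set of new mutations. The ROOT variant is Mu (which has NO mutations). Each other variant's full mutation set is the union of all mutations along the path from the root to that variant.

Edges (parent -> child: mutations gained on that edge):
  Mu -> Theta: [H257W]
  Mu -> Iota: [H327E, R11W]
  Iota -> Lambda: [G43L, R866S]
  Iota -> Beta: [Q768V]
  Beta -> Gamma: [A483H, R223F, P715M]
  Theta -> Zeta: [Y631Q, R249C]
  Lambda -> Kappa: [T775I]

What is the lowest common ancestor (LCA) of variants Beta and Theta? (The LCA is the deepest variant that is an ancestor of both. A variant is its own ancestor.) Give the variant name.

Path from root to Beta: Mu -> Iota -> Beta
  ancestors of Beta: {Mu, Iota, Beta}
Path from root to Theta: Mu -> Theta
  ancestors of Theta: {Mu, Theta}
Common ancestors: {Mu}
Walk up from Theta: Theta (not in ancestors of Beta), Mu (in ancestors of Beta)
Deepest common ancestor (LCA) = Mu

Answer: Mu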